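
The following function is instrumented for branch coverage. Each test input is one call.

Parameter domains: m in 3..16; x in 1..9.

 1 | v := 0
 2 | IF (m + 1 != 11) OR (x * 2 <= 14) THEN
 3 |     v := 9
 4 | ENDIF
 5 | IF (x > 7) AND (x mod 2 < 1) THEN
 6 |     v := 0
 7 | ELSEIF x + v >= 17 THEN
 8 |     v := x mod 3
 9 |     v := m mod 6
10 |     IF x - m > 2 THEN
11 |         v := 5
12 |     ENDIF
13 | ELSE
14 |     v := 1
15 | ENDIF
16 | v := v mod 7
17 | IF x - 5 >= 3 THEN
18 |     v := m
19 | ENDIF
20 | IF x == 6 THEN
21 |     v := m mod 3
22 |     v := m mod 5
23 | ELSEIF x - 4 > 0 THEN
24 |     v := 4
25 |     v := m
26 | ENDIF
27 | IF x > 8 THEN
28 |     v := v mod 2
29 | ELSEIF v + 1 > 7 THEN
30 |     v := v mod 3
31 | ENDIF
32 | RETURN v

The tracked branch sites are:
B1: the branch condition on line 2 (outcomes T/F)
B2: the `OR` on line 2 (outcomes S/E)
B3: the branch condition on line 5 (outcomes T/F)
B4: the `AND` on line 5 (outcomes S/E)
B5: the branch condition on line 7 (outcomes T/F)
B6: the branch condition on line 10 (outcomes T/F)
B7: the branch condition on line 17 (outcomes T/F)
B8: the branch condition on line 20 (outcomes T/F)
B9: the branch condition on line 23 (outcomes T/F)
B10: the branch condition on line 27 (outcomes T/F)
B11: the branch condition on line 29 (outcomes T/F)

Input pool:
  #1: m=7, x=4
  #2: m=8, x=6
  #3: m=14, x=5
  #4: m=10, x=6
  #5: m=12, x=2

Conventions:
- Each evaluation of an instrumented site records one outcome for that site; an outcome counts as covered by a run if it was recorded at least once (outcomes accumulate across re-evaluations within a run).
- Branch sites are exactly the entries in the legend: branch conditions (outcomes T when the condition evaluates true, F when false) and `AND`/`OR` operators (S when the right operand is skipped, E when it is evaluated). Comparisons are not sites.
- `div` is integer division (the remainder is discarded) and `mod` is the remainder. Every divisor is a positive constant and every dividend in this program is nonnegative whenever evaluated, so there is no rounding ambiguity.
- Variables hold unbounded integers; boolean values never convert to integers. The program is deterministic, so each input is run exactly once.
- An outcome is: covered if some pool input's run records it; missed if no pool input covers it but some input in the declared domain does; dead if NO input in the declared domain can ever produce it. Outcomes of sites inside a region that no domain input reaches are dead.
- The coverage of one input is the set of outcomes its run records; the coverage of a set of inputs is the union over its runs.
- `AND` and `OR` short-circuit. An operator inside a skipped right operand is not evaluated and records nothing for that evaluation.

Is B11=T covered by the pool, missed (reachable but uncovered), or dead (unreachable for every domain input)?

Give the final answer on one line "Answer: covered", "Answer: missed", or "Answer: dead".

B11=T is recorded by pool input(s) 3 -> covered

Answer: covered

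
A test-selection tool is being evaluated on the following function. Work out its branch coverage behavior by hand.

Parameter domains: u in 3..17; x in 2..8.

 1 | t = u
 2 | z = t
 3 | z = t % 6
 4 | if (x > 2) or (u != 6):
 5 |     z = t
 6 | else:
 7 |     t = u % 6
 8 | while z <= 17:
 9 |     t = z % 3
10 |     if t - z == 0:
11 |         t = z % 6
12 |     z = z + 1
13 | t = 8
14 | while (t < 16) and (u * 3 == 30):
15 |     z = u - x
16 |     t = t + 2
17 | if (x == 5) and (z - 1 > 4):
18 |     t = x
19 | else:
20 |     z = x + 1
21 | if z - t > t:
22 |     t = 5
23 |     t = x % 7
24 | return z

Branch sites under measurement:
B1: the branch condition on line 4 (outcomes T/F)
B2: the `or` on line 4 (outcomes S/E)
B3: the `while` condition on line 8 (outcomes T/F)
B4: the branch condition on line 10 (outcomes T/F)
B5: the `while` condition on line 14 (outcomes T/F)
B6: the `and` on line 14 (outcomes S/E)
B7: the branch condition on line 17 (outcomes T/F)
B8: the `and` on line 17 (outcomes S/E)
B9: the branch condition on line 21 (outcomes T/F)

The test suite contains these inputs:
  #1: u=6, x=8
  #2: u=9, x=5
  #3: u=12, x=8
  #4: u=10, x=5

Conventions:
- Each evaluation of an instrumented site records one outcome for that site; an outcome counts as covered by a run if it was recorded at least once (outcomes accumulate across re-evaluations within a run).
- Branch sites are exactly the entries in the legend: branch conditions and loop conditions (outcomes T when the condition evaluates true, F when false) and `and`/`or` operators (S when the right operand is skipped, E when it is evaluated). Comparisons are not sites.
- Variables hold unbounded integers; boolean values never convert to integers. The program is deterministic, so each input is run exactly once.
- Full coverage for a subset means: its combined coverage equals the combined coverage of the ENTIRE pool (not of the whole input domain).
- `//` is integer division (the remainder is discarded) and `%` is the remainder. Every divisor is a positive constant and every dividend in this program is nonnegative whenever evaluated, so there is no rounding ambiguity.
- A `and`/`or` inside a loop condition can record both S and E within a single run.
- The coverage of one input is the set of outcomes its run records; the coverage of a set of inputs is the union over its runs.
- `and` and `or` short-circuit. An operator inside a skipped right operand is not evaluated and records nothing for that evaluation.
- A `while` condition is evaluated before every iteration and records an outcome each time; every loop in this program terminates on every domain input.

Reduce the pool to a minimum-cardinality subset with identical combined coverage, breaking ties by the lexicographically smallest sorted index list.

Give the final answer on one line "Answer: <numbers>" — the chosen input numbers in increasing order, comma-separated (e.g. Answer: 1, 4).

input #1 (u=6, x=8): events B2->S, B1->T, B3->T, B4->F, B3->T, B4->F, B3->T, B4->F, B3->T, B4->F, B3->T, B4->F, B3->T, B4->F, ...; covers B1=T, B2=S, B3=T, B3=F, B4=F, B5=F, B6=E, B7=F, B8=S, B9=F
input #2 (u=9, x=5): events B2->S, B1->T, B3->T, B4->F, B3->T, B4->F, B3->T, B4->F, B3->T, B4->F, B3->T, B4->F, B3->T, B4->F, ...; covers B1=T, B2=S, B3=T, B3=F, B4=F, B5=F, B6=E, B7=T, B8=E, B9=T
input #3 (u=12, x=8): events B2->S, B1->T, B3->T, B4->F, B3->T, B4->F, B3->T, B4->F, B3->T, B4->F, B3->T, B4->F, B3->T, B4->F, ...; covers B1=T, B2=S, B3=T, B3=F, B4=F, B5=F, B6=E, B7=F, B8=S, B9=F
input #4 (u=10, x=5): events B2->S, B1->T, B3->T, B4->F, B3->T, B4->F, B3->T, B4->F, B3->T, B4->F, B3->T, B4->F, B3->T, B4->F, ...; covers B1=T, B2=S, B3=T, B3=F, B4=F, B5=T, B5=F, B6=S, B6=E, B7=F, B8=E, B9=F
the full pool covers 15 outcomes: B1=T, B2=S, B3=T, B3=F, B4=F, B5=T, B5=F, B6=S, B6=E, B7=T, B7=F, B8=S, B8=E, B9=T, B9=F
no size-1 subset reaches all 15 outcomes (best union: 12/15)
no size-2 subset reaches all 15 outcomes (best union: 14/15)
the canonical winner is {1, 2, 4}: size 3, full 15-outcome coverage, earliest index list among size-3 covers

Answer: 1, 2, 4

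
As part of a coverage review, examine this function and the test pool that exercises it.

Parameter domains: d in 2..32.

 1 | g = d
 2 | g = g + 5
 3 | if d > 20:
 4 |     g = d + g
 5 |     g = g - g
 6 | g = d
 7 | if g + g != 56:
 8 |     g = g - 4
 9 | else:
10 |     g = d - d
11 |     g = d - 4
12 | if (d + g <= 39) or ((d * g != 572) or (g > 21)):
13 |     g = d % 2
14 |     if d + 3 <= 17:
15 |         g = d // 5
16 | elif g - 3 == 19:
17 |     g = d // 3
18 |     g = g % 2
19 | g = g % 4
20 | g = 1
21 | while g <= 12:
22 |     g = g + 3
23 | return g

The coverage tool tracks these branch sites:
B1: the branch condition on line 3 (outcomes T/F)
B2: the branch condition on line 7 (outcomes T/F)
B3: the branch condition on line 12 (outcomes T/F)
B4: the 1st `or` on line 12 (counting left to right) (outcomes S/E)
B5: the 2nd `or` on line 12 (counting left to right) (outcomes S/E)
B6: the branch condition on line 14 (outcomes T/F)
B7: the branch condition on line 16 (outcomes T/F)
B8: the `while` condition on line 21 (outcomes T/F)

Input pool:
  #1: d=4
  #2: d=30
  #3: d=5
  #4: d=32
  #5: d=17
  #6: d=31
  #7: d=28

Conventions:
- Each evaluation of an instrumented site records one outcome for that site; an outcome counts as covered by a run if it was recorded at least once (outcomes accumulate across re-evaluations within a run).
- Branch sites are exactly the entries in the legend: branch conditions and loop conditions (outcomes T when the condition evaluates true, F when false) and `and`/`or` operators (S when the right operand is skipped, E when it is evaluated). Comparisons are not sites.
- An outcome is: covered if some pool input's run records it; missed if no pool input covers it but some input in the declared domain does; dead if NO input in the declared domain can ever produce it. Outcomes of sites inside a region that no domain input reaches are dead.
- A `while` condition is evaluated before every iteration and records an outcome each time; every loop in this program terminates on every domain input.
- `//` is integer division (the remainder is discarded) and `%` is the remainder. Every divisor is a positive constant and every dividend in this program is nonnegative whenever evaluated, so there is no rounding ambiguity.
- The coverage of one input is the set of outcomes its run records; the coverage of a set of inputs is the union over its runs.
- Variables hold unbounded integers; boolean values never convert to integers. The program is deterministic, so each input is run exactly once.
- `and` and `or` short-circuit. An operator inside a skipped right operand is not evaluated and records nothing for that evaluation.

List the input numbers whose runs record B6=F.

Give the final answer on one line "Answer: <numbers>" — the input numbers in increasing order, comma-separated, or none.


input #1 (d=4): does not record B6=F
input #2 (d=30): records B6=F
input #3 (d=5): does not record B6=F
input #4 (d=32): records B6=F
input #5 (d=17): records B6=F
input #6 (d=31): records B6=F
input #7 (d=28): records B6=F
Answer: 2, 4, 5, 6, 7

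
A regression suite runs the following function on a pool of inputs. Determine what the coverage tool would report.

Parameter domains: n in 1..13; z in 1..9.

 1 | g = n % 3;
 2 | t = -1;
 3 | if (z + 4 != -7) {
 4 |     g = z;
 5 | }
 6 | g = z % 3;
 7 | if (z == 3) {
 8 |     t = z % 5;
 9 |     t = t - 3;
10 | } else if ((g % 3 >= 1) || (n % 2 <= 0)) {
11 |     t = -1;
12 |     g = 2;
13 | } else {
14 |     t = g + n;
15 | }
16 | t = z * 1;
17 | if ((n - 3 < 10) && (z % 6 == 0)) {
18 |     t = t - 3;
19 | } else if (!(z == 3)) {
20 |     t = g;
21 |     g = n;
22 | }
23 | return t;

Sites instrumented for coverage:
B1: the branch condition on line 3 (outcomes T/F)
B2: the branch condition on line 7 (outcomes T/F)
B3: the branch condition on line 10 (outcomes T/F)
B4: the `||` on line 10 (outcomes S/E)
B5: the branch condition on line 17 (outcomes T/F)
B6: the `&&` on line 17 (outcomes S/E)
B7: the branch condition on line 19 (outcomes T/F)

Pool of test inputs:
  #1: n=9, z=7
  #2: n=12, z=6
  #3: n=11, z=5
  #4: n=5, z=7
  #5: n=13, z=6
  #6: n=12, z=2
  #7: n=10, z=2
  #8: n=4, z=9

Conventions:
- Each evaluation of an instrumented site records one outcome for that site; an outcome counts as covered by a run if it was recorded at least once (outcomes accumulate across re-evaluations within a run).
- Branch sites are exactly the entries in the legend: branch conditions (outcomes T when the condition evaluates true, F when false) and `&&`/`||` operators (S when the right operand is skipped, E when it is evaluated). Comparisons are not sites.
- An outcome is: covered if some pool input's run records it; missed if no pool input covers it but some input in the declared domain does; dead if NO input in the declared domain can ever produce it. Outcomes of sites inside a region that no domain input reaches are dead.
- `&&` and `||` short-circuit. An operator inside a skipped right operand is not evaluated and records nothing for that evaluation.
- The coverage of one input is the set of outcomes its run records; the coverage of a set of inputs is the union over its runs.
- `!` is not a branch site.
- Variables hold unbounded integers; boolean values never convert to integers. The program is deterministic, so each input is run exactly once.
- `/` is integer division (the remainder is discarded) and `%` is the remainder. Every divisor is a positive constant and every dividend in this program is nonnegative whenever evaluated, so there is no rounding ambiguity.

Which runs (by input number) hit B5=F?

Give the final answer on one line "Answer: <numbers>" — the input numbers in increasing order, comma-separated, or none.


input #1 (n=9, z=7): hits B5=F
input #2 (n=12, z=6): never hits B5=F
input #3 (n=11, z=5): hits B5=F
input #4 (n=5, z=7): hits B5=F
input #5 (n=13, z=6): hits B5=F
input #6 (n=12, z=2): hits B5=F
input #7 (n=10, z=2): hits B5=F
input #8 (n=4, z=9): hits B5=F
Answer: 1, 3, 4, 5, 6, 7, 8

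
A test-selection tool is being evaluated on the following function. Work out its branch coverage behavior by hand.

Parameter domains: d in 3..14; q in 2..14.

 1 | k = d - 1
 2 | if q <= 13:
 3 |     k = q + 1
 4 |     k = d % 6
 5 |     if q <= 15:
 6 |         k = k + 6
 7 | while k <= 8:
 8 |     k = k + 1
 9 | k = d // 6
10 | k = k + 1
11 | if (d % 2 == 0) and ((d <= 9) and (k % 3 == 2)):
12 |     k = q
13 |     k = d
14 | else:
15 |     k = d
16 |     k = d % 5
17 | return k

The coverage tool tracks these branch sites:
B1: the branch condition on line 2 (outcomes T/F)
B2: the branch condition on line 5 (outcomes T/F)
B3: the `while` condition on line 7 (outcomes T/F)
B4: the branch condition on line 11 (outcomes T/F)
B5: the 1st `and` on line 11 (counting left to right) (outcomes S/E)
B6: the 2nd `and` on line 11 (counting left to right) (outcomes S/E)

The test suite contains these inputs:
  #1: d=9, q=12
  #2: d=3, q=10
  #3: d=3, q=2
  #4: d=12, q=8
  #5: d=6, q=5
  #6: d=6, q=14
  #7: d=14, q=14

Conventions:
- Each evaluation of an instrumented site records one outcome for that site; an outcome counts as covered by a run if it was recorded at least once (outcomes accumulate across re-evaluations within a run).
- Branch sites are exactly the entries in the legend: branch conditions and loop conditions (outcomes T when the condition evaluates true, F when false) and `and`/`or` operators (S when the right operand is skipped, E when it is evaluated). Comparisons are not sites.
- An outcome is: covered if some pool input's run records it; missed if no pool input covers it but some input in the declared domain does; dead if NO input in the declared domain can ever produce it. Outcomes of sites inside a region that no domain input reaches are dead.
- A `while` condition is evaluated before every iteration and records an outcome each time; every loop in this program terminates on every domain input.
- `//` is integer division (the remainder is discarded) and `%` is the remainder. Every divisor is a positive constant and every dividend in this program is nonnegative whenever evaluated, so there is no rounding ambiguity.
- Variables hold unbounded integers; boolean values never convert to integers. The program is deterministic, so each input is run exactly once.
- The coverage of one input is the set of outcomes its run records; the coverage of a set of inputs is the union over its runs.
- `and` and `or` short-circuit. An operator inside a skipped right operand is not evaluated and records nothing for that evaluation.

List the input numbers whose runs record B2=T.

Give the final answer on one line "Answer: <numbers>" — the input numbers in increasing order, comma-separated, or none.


input #1 (d=9, q=12): produces B2=T
input #2 (d=3, q=10): produces B2=T
input #3 (d=3, q=2): produces B2=T
input #4 (d=12, q=8): produces B2=T
input #5 (d=6, q=5): produces B2=T
input #6 (d=6, q=14): does not produce B2=T
input #7 (d=14, q=14): does not produce B2=T
Answer: 1, 2, 3, 4, 5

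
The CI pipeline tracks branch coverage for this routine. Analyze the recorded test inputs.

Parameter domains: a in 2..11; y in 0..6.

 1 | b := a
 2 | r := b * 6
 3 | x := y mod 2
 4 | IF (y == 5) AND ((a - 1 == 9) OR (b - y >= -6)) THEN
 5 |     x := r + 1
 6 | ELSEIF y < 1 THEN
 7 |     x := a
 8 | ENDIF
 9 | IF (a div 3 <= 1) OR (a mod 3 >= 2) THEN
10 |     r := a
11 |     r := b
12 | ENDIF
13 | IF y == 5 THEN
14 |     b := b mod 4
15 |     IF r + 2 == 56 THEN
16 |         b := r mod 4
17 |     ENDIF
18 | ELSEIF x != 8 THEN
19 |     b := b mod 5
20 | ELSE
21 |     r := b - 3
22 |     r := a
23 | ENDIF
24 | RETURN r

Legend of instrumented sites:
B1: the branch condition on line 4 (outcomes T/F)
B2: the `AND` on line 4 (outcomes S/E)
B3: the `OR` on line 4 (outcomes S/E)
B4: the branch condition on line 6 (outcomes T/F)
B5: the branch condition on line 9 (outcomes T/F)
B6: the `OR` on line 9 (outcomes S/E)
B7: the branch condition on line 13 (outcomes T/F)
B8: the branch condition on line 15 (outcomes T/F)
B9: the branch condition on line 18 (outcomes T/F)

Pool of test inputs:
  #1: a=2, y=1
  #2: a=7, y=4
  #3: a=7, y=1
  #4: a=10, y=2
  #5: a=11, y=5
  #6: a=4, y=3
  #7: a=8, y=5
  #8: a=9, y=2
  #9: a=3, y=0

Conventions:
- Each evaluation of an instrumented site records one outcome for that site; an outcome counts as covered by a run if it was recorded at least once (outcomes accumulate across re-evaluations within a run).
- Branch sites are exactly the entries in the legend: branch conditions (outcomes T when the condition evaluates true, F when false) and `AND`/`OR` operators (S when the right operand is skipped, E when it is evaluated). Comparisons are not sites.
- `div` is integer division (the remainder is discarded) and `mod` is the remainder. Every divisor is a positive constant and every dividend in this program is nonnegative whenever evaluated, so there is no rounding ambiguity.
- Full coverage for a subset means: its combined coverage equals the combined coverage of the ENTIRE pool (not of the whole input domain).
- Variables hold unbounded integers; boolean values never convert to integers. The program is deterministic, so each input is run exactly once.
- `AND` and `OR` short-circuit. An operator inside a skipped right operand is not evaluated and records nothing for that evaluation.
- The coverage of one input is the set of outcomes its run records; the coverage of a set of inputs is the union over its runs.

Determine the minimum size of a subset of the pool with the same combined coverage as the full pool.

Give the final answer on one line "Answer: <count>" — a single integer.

test 1 (a=2, y=1) hits B1=F, B2=S, B4=F, B5=T, B6=S, B7=F, B9=T
test 2 (a=7, y=4) hits B1=F, B2=S, B4=F, B5=F, B6=E, B7=F, B9=T
test 3 (a=7, y=1) hits B1=F, B2=S, B4=F, B5=F, B6=E, B7=F, B9=T
test 4 (a=10, y=2) hits B1=F, B2=S, B4=F, B5=F, B6=E, B7=F, B9=T
test 5 (a=11, y=5) hits B1=T, B2=E, B3=E, B5=T, B6=E, B7=T, B8=F
test 6 (a=4, y=3) hits B1=F, B2=S, B4=F, B5=T, B6=S, B7=F, B9=T
test 7 (a=8, y=5) hits B1=T, B2=E, B3=E, B5=T, B6=E, B7=T, B8=F
test 8 (a=9, y=2) hits B1=F, B2=S, B4=F, B5=F, B6=E, B7=F, B9=T
test 9 (a=3, y=0) hits B1=F, B2=S, B4=T, B5=T, B6=S, B7=F, B9=T
union over all inputs: B1=T, B1=F, B2=S, B2=E, B3=E, B4=T, B4=F, B5=T, B5=F, B6=S, B6=E, B7=T, B7=F, B8=F, B9=T (15 outcomes)
every size-1 subset falls short of the 15 outcomes (best: 7/15)
every size-2 subset falls short of the 15 outcomes (best: 13/15)
inputs {2, 5, 9} (size 3) cover everything; no size-3 subset with a lexicographically smaller index list covers all 15

Answer: 3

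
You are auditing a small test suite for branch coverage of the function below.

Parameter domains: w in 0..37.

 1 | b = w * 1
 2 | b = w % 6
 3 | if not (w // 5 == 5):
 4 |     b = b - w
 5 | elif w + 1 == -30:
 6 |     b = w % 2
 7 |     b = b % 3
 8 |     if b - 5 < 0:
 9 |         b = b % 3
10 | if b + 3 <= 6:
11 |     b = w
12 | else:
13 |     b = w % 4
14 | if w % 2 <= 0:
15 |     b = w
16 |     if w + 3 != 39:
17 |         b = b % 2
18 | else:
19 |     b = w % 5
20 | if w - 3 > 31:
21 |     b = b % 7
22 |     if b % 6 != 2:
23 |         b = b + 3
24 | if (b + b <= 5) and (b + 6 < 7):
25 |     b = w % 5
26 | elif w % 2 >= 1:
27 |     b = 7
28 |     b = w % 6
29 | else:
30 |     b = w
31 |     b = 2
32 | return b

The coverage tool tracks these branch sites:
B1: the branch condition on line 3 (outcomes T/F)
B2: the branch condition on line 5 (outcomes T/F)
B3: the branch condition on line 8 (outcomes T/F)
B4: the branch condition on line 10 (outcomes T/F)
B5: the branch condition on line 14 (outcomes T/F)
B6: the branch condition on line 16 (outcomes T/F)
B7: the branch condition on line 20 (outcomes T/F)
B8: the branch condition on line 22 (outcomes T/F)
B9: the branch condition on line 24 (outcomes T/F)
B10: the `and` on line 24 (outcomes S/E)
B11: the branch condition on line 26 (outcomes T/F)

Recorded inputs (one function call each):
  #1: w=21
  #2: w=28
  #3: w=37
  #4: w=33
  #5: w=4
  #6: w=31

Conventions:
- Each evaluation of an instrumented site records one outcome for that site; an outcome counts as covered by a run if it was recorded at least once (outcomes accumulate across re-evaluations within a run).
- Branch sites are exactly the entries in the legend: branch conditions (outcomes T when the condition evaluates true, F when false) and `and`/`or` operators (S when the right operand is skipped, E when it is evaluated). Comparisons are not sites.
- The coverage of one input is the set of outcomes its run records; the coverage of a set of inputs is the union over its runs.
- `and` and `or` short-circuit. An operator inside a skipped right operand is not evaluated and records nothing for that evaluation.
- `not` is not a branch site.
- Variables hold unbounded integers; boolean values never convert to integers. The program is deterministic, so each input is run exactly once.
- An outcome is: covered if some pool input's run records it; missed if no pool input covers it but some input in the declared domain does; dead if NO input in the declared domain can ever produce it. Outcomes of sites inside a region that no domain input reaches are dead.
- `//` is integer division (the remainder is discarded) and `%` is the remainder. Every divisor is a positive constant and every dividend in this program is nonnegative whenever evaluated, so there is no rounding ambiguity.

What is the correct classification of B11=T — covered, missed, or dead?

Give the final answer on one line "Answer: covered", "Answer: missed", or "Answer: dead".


B11=T is recorded by pool input(s) 1, 3, 4, 6 -> covered
Answer: covered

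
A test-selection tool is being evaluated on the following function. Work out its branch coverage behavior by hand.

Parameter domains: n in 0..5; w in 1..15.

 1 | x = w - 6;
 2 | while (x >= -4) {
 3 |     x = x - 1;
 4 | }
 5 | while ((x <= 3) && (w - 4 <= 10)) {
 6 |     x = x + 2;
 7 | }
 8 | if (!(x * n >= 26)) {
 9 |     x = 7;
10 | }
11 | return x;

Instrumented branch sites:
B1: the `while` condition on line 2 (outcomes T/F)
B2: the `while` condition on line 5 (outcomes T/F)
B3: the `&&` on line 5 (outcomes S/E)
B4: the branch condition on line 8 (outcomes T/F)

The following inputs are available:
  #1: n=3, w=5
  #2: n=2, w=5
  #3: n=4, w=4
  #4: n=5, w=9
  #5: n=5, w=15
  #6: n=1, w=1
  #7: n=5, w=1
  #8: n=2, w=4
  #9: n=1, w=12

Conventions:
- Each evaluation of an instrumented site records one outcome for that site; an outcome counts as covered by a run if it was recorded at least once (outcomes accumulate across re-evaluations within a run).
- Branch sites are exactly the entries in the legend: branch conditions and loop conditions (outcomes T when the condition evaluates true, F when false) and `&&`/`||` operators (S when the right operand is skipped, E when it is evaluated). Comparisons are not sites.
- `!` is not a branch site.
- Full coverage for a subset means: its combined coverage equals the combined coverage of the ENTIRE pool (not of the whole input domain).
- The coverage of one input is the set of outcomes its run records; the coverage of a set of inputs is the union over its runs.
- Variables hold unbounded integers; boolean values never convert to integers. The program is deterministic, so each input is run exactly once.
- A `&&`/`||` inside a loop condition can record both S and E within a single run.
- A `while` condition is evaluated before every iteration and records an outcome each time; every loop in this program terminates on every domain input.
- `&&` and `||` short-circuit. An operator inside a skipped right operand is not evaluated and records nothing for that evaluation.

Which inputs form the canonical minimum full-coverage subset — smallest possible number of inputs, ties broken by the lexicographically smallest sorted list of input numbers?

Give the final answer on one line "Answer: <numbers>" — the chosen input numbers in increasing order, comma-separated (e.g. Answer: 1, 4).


#1 (n=3, w=5) -> B1->T, B1->T, B1->T, B1->T, B1->F, B3->E, B2->T, B3->E, B2->T, B3->E, B2->T, B3->E, B2->T, B3->E, ...; covered: B1=T, B1=F, B2=T, B2=F, B3=S, B3=E, B4=T
#2 (n=2, w=5) -> B1->T, B1->T, B1->T, B1->T, B1->F, B3->E, B2->T, B3->E, B2->T, B3->E, B2->T, B3->E, B2->T, B3->E, ...; covered: B1=T, B1=F, B2=T, B2=F, B3=S, B3=E, B4=T
#3 (n=4, w=4) -> B1->T, B1->T, B1->T, B1->F, B3->E, B2->T, B3->E, B2->T, B3->E, B2->T, B3->E, B2->T, B3->E, B2->T, ...; covered: B1=T, B1=F, B2=T, B2=F, B3=S, B3=E, B4=T
#4 (n=5, w=9) -> B1->T, B1->T, B1->T, B1->T, B1->T, B1->T, B1->T, B1->T, B1->F, B3->E, B2->T, B3->E, B2->T, B3->E, ...; covered: B1=T, B1=F, B2=T, B2=F, B3=S, B3=E, B4=T
#5 (n=5, w=15) -> B1->T, B1->T, B1->T, B1->T, B1->T, B1->T, B1->T, B1->T, B1->T, B1->T, B1->T, B1->T, B1->T, B1->T, ...; covered: B1=T, B1=F, B2=F, B3=E, B4=T
#6 (n=1, w=1) -> B1->F, B3->E, B2->T, B3->E, B2->T, B3->E, B2->T, B3->E, B2->T, B3->E, B2->T, B3->S, B2->F, B4->T; covered: B1=F, B2=T, B2=F, B3=S, B3=E, B4=T
#7 (n=5, w=1) -> B1->F, B3->E, B2->T, B3->E, B2->T, B3->E, B2->T, B3->E, B2->T, B3->E, B2->T, B3->S, B2->F, B4->T; covered: B1=F, B2=T, B2=F, B3=S, B3=E, B4=T
#8 (n=2, w=4) -> B1->T, B1->T, B1->T, B1->F, B3->E, B2->T, B3->E, B2->T, B3->E, B2->T, B3->E, B2->T, B3->E, B2->T, ...; covered: B1=T, B1=F, B2=T, B2=F, B3=S, B3=E, B4=T
#9 (n=1, w=12) -> B1->T, B1->T, B1->T, B1->T, B1->T, B1->T, B1->T, B1->T, B1->T, B1->T, B1->T, B1->F, B3->E, B2->T, ...; covered: B1=T, B1=F, B2=T, B2=F, B3=S, B3=E, B4=T
union over all inputs: B1=T, B1=F, B2=T, B2=F, B3=S, B3=E, B4=T (7 outcomes)
the canonical winner is {1}: size 1, full 7-outcome coverage, earliest index list among size-1 covers
Answer: 1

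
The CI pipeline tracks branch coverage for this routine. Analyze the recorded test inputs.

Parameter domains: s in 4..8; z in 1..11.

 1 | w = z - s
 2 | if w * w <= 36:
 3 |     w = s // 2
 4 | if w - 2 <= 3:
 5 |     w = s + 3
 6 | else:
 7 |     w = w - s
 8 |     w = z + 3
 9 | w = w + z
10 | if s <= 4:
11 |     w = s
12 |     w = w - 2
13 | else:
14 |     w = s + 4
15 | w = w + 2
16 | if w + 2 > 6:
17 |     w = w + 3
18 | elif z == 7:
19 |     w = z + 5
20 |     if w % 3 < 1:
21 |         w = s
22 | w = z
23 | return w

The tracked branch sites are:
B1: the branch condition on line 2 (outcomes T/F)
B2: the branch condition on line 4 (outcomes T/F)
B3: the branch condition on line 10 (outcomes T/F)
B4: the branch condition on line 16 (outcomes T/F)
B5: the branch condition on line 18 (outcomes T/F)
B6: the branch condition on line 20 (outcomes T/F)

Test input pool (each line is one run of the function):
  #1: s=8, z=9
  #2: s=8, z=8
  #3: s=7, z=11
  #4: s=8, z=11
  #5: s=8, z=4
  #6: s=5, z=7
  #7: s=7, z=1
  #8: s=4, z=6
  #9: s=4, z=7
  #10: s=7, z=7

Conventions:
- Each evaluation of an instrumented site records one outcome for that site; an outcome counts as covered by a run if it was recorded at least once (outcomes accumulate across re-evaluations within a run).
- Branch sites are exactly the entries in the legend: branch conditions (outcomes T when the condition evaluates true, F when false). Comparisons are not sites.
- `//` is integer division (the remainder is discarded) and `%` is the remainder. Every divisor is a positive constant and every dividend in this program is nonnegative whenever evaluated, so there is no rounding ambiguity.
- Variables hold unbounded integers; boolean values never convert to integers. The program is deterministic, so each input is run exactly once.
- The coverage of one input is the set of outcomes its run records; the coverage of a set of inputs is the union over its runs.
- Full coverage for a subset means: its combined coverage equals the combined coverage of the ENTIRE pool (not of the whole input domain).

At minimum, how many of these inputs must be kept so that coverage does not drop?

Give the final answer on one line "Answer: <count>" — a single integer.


input #1 (s=8, z=9): events B1->T, B2->T, B3->F, B4->T; covers B1=T, B2=T, B3=F, B4=T
input #2 (s=8, z=8): events B1->T, B2->T, B3->F, B4->T; covers B1=T, B2=T, B3=F, B4=T
input #3 (s=7, z=11): events B1->T, B2->T, B3->F, B4->T; covers B1=T, B2=T, B3=F, B4=T
input #4 (s=8, z=11): events B1->T, B2->T, B3->F, B4->T; covers B1=T, B2=T, B3=F, B4=T
input #5 (s=8, z=4): events B1->T, B2->T, B3->F, B4->T; covers B1=T, B2=T, B3=F, B4=T
input #6 (s=5, z=7): events B1->T, B2->T, B3->F, B4->T; covers B1=T, B2=T, B3=F, B4=T
input #7 (s=7, z=1): events B1->T, B2->T, B3->F, B4->T; covers B1=T, B2=T, B3=F, B4=T
input #8 (s=4, z=6): events B1->T, B2->T, B3->T, B4->F, B5->F; covers B1=T, B2=T, B3=T, B4=F, B5=F
input #9 (s=4, z=7): events B1->T, B2->T, B3->T, B4->F, B5->T, B6->T; covers B1=T, B2=T, B3=T, B4=F, B5=T, B6=T
input #10 (s=7, z=7): events B1->T, B2->T, B3->F, B4->T; covers B1=T, B2=T, B3=F, B4=T
together the pool reaches 9 outcomes: B1=T, B2=T, B3=T, B3=F, B4=T, B4=F, B5=T, B5=F, B6=T
every size-1 subset falls short of the 9 outcomes (best: 6/9)
every size-2 subset falls short of the 9 outcomes (best: 8/9)
size 3: inputs {1, 8, 9} cover all 9 outcomes, and no lexicographically smaller subset of this size does
Answer: 3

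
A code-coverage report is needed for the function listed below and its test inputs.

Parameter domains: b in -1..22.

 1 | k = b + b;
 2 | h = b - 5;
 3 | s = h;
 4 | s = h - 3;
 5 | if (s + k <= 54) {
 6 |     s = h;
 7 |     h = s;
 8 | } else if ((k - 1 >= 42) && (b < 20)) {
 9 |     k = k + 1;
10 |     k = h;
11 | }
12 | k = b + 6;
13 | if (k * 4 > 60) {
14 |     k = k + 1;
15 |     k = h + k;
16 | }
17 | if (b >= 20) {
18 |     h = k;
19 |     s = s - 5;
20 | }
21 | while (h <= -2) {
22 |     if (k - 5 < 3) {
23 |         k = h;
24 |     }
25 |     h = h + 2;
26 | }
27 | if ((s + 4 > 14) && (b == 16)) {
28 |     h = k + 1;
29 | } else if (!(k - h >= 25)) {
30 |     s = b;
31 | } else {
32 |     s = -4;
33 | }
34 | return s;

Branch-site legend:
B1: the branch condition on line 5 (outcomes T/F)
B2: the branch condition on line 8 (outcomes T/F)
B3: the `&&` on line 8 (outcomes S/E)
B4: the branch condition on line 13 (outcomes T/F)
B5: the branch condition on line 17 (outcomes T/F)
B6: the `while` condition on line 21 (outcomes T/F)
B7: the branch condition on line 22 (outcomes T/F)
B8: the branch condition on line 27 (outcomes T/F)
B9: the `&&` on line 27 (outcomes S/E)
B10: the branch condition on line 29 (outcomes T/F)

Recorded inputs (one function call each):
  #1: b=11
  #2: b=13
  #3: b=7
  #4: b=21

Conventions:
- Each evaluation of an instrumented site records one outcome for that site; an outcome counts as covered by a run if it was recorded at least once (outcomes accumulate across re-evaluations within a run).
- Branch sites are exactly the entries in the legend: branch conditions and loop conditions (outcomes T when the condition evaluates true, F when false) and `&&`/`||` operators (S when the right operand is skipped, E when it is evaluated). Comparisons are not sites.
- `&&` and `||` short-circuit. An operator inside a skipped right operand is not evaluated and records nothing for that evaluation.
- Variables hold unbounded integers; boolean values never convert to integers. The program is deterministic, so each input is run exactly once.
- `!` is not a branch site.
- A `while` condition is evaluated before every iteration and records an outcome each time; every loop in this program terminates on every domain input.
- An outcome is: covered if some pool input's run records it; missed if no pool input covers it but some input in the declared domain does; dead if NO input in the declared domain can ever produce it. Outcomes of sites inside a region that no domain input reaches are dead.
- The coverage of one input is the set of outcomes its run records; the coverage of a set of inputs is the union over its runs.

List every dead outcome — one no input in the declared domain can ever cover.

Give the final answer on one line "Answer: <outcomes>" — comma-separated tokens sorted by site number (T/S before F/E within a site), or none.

sweeping the full domain (24 inputs) for each outcome:
  B2=T: zero occurrences over every domain input -> dead
  reachable outcomes have witnesses, e.g. B1=T (e.g. b=-1), B1=F (e.g. b=21), B2=F (e.g. b=21), B3=S (e.g. b=21)

Answer: B2=T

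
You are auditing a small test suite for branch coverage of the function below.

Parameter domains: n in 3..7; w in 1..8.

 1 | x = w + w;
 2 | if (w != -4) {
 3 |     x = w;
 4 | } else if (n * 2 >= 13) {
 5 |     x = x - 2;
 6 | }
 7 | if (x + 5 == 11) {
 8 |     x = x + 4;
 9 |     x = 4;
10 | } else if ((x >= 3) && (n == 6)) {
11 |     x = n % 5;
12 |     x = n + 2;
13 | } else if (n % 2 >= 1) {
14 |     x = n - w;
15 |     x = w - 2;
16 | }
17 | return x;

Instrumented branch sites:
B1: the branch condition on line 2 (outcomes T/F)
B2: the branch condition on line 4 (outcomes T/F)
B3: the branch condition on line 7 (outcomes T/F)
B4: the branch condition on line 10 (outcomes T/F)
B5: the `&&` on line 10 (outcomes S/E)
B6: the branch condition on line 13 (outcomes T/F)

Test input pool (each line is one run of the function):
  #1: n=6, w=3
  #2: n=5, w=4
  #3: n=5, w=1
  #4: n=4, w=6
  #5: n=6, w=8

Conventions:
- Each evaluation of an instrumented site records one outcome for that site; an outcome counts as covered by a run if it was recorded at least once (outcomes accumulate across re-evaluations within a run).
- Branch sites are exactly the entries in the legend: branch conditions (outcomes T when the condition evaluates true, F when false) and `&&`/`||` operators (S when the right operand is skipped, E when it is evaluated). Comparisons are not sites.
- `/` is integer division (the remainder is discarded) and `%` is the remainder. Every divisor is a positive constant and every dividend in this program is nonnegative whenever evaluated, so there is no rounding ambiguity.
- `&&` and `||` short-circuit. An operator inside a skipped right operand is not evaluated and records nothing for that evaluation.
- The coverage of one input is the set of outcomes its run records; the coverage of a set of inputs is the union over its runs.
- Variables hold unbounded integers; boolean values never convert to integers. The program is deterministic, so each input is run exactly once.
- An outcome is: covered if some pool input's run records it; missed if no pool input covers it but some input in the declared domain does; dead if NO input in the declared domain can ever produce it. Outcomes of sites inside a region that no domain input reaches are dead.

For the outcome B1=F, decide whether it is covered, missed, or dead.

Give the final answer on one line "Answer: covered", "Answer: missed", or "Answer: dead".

no pool input records B1=F
checking all 40 inputs in the declared domain: B1=F is never recorded -> dead

Answer: dead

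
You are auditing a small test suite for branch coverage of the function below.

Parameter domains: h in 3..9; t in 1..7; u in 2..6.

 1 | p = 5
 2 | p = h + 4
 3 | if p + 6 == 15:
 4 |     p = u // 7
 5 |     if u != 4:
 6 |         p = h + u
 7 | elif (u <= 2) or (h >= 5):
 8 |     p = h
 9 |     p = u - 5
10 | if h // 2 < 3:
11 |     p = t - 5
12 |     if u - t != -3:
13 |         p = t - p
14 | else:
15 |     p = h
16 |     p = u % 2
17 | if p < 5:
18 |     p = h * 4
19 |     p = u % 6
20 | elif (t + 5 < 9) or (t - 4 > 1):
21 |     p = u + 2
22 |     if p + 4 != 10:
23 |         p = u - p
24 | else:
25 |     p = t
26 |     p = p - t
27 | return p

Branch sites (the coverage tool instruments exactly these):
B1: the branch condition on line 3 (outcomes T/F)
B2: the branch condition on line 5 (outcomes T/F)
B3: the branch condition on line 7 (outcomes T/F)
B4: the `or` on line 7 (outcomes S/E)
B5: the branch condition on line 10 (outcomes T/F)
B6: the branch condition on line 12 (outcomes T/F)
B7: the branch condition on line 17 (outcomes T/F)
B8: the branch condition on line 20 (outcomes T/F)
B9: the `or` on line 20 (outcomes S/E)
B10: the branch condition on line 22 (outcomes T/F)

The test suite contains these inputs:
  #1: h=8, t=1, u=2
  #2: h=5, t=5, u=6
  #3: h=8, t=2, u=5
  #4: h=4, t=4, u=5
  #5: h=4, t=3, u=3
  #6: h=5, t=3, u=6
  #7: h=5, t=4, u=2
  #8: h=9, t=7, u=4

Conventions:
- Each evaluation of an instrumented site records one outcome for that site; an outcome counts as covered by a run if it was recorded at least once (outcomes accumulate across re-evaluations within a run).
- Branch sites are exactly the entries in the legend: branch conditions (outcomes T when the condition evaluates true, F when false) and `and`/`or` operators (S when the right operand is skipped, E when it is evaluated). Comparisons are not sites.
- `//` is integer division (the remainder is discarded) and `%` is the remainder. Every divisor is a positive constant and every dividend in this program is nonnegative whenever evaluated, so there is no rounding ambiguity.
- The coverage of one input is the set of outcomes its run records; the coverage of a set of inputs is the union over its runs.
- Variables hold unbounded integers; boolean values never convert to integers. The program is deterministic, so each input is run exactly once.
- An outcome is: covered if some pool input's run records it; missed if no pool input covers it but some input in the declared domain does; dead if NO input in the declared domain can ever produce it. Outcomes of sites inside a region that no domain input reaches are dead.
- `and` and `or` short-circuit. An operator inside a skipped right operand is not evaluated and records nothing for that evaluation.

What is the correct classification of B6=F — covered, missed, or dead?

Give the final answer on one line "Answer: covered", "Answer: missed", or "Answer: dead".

no pool input records B6=F
but domain input (h=3, t=5, u=2) does record it -> reachable, so missed

Answer: missed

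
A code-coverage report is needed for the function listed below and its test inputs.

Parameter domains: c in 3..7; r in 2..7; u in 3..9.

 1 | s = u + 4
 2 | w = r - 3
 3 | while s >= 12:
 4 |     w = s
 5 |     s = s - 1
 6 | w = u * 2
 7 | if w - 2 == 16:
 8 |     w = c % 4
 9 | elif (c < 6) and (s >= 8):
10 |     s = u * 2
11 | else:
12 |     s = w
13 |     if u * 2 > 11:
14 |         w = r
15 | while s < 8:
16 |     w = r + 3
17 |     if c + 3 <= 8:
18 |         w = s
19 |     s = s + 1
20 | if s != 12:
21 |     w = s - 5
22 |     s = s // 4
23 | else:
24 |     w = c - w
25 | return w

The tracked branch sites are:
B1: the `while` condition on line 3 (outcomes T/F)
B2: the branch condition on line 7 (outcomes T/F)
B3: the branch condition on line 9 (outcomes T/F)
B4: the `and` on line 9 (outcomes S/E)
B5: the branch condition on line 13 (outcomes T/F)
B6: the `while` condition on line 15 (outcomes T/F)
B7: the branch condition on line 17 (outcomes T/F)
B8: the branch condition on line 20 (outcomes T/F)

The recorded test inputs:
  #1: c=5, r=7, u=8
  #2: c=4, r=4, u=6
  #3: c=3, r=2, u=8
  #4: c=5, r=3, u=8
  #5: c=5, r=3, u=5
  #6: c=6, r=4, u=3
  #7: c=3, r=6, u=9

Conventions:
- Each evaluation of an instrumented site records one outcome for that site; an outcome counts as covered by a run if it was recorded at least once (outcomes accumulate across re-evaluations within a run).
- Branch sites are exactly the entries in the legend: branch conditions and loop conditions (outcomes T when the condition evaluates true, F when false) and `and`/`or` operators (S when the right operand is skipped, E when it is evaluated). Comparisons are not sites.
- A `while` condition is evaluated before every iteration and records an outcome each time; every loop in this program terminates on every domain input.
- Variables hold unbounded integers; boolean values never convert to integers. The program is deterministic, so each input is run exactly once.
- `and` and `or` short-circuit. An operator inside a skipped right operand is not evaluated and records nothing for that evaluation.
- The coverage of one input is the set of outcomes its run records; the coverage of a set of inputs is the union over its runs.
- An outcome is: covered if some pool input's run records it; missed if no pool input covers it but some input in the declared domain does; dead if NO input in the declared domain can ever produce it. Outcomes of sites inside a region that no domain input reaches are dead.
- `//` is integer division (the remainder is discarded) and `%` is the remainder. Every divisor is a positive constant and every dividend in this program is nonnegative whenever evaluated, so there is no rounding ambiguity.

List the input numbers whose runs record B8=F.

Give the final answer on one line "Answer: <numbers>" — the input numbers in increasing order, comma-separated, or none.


input #1 (c=5, r=7, u=8): does not record B8=F
input #2 (c=4, r=4, u=6): records B8=F
input #3 (c=3, r=2, u=8): does not record B8=F
input #4 (c=5, r=3, u=8): does not record B8=F
input #5 (c=5, r=3, u=5): does not record B8=F
input #6 (c=6, r=4, u=3): does not record B8=F
input #7 (c=3, r=6, u=9): does not record B8=F
Answer: 2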